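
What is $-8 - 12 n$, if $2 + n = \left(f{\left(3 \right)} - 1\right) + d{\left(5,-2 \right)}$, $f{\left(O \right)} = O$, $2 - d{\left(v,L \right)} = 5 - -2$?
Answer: $52$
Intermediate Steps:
$d{\left(v,L \right)} = -5$ ($d{\left(v,L \right)} = 2 - \left(5 - -2\right) = 2 - \left(5 + 2\right) = 2 - 7 = -5$)
$n = -5$ ($n = -2 + \left(\left(3 - 1\right) - 5\right) = -2 + \left(2 - 5\right) = -2 - 3 = -5$)
$-8 - 12 n = -8 - -60 = -8 + 60 = 52$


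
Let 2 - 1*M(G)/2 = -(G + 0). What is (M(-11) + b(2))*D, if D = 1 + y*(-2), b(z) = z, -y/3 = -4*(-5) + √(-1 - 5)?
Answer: -1936 - 96*I*√6 ≈ -1936.0 - 235.15*I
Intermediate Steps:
y = -60 - 3*I*√6 (y = -3*(-4*(-5) + √(-1 - 5)) = -3*(20 + √(-6)) = -3*(20 + I*√6) = -60 - 3*I*√6 ≈ -60.0 - 7.3485*I)
M(G) = 4 + 2*G (M(G) = 4 - (-2)*(G + 0) = 4 - (-2)*G = 4 + 2*G)
D = 121 + 6*I*√6 (D = 1 + (-60 - 3*I*√6)*(-2) = 1 + (120 + 6*I*√6) = 121 + 6*I*√6 ≈ 121.0 + 14.697*I)
(M(-11) + b(2))*D = ((4 + 2*(-11)) + 2)*(121 + 6*I*√6) = ((4 - 22) + 2)*(121 + 6*I*√6) = (-18 + 2)*(121 + 6*I*√6) = -16*(121 + 6*I*√6) = -1936 - 96*I*√6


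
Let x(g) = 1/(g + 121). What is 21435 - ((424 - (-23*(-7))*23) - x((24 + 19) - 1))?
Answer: 4028383/163 ≈ 24714.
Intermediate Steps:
x(g) = 1/(121 + g)
21435 - ((424 - (-23*(-7))*23) - x((24 + 19) - 1)) = 21435 - ((424 - (-23*(-7))*23) - 1/(121 + ((24 + 19) - 1))) = 21435 - ((424 - 161*23) - 1/(121 + (43 - 1))) = 21435 - ((424 - 1*3703) - 1/(121 + 42)) = 21435 - ((424 - 3703) - 1/163) = 21435 - (-3279 - 1*1/163) = 21435 - (-3279 - 1/163) = 21435 - 1*(-534478/163) = 21435 + 534478/163 = 4028383/163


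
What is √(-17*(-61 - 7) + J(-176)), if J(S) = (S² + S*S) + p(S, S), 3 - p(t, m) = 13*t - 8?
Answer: √65407 ≈ 255.75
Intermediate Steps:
p(t, m) = 11 - 13*t (p(t, m) = 3 - (13*t - 8) = 3 - (-8 + 13*t) = 3 + (8 - 13*t) = 11 - 13*t)
J(S) = 11 - 13*S + 2*S² (J(S) = (S² + S*S) + (11 - 13*S) = (S² + S²) + (11 - 13*S) = 2*S² + (11 - 13*S) = 11 - 13*S + 2*S²)
√(-17*(-61 - 7) + J(-176)) = √(-17*(-61 - 7) + (11 - 13*(-176) + 2*(-176)²)) = √(-17*(-68) + (11 + 2288 + 2*30976)) = √(1156 + (11 + 2288 + 61952)) = √(1156 + 64251) = √65407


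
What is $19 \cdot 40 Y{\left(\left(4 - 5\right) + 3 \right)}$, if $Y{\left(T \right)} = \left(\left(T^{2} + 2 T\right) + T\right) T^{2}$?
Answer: $30400$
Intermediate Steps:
$Y{\left(T \right)} = T^{2} \left(T^{2} + 3 T\right)$ ($Y{\left(T \right)} = \left(T^{2} + 3 T\right) T^{2} = T^{2} \left(T^{2} + 3 T\right)$)
$19 \cdot 40 Y{\left(\left(4 - 5\right) + 3 \right)} = 19 \cdot 40 \left(\left(4 - 5\right) + 3\right)^{3} \left(3 + \left(\left(4 - 5\right) + 3\right)\right) = 760 \left(-1 + 3\right)^{3} \left(3 + \left(-1 + 3\right)\right) = 760 \cdot 2^{3} \left(3 + 2\right) = 760 \cdot 8 \cdot 5 = 760 \cdot 40 = 30400$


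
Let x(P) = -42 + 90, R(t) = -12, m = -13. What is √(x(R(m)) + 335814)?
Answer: 3*√37318 ≈ 579.54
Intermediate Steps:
x(P) = 48
√(x(R(m)) + 335814) = √(48 + 335814) = √335862 = 3*√37318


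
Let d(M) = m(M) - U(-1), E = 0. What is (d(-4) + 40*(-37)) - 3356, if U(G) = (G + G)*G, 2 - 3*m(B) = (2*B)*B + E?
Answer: -4848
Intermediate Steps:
m(B) = ⅔ - 2*B²/3 (m(B) = ⅔ - ((2*B)*B + 0)/3 = ⅔ - (2*B² + 0)/3 = ⅔ - 2*B²/3)
U(G) = 2*G² (U(G) = (2*G)*G = 2*G²)
d(M) = -4/3 - 2*M²/3 (d(M) = (⅔ - 2*M²/3) - 2*(-1)² = (⅔ - 2*M²/3) - 2 = -4/3 - 2*M²/3)
(d(-4) + 40*(-37)) - 3356 = ((-4/3 - ⅔*(-4)²) + 40*(-37)) - 3356 = ((-4/3 - ⅔*16) - 1480) - 3356 = ((-4/3 - 32/3) - 1480) - 3356 = (-12 - 1480) - 3356 = -1492 - 3356 = -4848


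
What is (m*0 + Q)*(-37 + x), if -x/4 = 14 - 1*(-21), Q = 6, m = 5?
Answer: -1062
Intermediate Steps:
x = -140 (x = -4*(14 - 1*(-21)) = -4*(14 + 21) = -4*35 = -140)
(m*0 + Q)*(-37 + x) = (5*0 + 6)*(-37 - 140) = (0 + 6)*(-177) = 6*(-177) = -1062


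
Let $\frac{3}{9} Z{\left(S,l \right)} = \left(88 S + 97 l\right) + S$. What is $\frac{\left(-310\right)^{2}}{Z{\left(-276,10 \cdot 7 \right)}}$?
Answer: $- \frac{48050}{26661} \approx -1.8023$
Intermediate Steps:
$Z{\left(S,l \right)} = 267 S + 291 l$ ($Z{\left(S,l \right)} = 3 \left(\left(88 S + 97 l\right) + S\right) = 3 \left(89 S + 97 l\right) = 267 S + 291 l$)
$\frac{\left(-310\right)^{2}}{Z{\left(-276,10 \cdot 7 \right)}} = \frac{\left(-310\right)^{2}}{267 \left(-276\right) + 291 \cdot 10 \cdot 7} = \frac{96100}{-73692 + 291 \cdot 70} = \frac{96100}{-73692 + 20370} = \frac{96100}{-53322} = 96100 \left(- \frac{1}{53322}\right) = - \frac{48050}{26661}$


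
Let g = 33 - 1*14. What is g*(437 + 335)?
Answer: 14668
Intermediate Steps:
g = 19 (g = 33 - 14 = 19)
g*(437 + 335) = 19*(437 + 335) = 19*772 = 14668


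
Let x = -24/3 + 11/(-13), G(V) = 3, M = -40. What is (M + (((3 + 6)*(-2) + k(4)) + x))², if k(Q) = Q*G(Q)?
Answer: 508369/169 ≈ 3008.1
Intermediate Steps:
x = -115/13 (x = -24*⅓ + 11*(-1/13) = -8 - 11/13 = -115/13 ≈ -8.8462)
k(Q) = 3*Q (k(Q) = Q*3 = 3*Q)
(M + (((3 + 6)*(-2) + k(4)) + x))² = (-40 + (((3 + 6)*(-2) + 3*4) - 115/13))² = (-40 + ((9*(-2) + 12) - 115/13))² = (-40 + ((-18 + 12) - 115/13))² = (-40 + (-6 - 115/13))² = (-40 - 193/13)² = (-713/13)² = 508369/169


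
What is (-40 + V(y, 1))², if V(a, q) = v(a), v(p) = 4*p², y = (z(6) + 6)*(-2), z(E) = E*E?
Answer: 794337856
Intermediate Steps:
z(E) = E²
y = -84 (y = (6² + 6)*(-2) = (36 + 6)*(-2) = 42*(-2) = -84)
V(a, q) = 4*a²
(-40 + V(y, 1))² = (-40 + 4*(-84)²)² = (-40 + 4*7056)² = (-40 + 28224)² = 28184² = 794337856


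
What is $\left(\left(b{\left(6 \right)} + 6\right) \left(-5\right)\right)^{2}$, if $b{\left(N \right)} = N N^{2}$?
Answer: $1232100$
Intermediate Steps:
$b{\left(N \right)} = N^{3}$
$\left(\left(b{\left(6 \right)} + 6\right) \left(-5\right)\right)^{2} = \left(\left(6^{3} + 6\right) \left(-5\right)\right)^{2} = \left(\left(216 + 6\right) \left(-5\right)\right)^{2} = \left(222 \left(-5\right)\right)^{2} = \left(-1110\right)^{2} = 1232100$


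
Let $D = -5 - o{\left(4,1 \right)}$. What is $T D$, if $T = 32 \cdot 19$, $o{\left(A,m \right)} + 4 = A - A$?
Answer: $-608$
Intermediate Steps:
$o{\left(A,m \right)} = -4$ ($o{\left(A,m \right)} = -4 + \left(A - A\right) = -4 + 0 = -4$)
$T = 608$
$D = -1$ ($D = -5 - -4 = -5 + 4 = -1$)
$T D = 608 \left(-1\right) = -608$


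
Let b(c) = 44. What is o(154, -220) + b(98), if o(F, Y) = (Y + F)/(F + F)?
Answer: 613/14 ≈ 43.786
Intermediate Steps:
o(F, Y) = (F + Y)/(2*F) (o(F, Y) = (F + Y)/((2*F)) = (F + Y)*(1/(2*F)) = (F + Y)/(2*F))
o(154, -220) + b(98) = (1/2)*(154 - 220)/154 + 44 = (1/2)*(1/154)*(-66) + 44 = -3/14 + 44 = 613/14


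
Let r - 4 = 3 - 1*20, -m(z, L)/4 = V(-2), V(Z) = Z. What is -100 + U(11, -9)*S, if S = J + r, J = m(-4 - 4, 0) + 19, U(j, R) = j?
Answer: 54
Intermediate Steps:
m(z, L) = 8 (m(z, L) = -4*(-2) = 8)
J = 27 (J = 8 + 19 = 27)
r = -13 (r = 4 + (3 - 1*20) = 4 + (3 - 20) = 4 - 17 = -13)
S = 14 (S = 27 - 13 = 14)
-100 + U(11, -9)*S = -100 + 11*14 = -100 + 154 = 54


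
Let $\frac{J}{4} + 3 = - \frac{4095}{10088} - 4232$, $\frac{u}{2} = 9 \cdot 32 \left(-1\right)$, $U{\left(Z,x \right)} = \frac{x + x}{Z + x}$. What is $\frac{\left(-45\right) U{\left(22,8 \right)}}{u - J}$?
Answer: $- \frac{4656}{3174931} \approx -0.0014665$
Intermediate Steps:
$U{\left(Z,x \right)} = \frac{2 x}{Z + x}$
$u = -576$ ($u = 2 \cdot 9 \cdot 32 \left(-1\right) = 2 \cdot 288 \left(-1\right) = 2 \left(-288\right) = -576$)
$J = - \frac{3286675}{194}$ ($J = -12 + 4 \left(- \frac{4095}{10088} - 4232\right) = -12 + 4 \left(\left(-4095\right) \frac{1}{10088} - 4232\right) = -12 + 4 \left(- \frac{315}{776} - 4232\right) = -12 + 4 \left(- \frac{3284347}{776}\right) = -12 - \frac{3284347}{194} = - \frac{3286675}{194} \approx -16942.0$)
$\frac{\left(-45\right) U{\left(22,8 \right)}}{u - J} = \frac{\left(-45\right) 2 \cdot 8 \frac{1}{22 + 8}}{-576 - - \frac{3286675}{194}} = \frac{\left(-45\right) 2 \cdot 8 \cdot \frac{1}{30}}{-576 + \frac{3286675}{194}} = \frac{\left(-45\right) 2 \cdot 8 \cdot \frac{1}{30}}{\frac{3174931}{194}} = \left(-45\right) \frac{8}{15} \cdot \frac{194}{3174931} = \left(-24\right) \frac{194}{3174931} = - \frac{4656}{3174931}$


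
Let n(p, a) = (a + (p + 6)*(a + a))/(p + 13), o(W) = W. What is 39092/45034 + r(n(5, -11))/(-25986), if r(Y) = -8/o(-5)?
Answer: 1269715822/1462816905 ≈ 0.86799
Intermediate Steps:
n(p, a) = (a + 2*a*(6 + p))/(13 + p) (n(p, a) = (a + (6 + p)*(2*a))/(13 + p) = (a + 2*a*(6 + p))/(13 + p))
r(Y) = 8/5 (r(Y) = -8/(-5) = -8*(-⅕) = 8/5)
39092/45034 + r(n(5, -11))/(-25986) = 39092/45034 + (8/5)/(-25986) = 39092*(1/45034) + (8/5)*(-1/25986) = 19546/22517 - 4/64965 = 1269715822/1462816905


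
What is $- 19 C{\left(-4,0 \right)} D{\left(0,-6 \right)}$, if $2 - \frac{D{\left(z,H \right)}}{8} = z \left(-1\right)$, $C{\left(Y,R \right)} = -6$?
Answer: $1824$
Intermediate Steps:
$D{\left(z,H \right)} = 16 + 8 z$ ($D{\left(z,H \right)} = 16 - 8 z \left(-1\right) = 16 - 8 \left(- z\right) = 16 + 8 z$)
$- 19 C{\left(-4,0 \right)} D{\left(0,-6 \right)} = \left(-19\right) \left(-6\right) \left(16 + 8 \cdot 0\right) = 114 \left(16 + 0\right) = 114 \cdot 16 = 1824$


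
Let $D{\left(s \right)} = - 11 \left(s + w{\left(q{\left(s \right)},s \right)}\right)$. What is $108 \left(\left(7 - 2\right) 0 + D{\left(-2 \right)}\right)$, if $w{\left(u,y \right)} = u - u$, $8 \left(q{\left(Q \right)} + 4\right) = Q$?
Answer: $2376$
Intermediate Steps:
$q{\left(Q \right)} = -4 + \frac{Q}{8}$
$w{\left(u,y \right)} = 0$
$D{\left(s \right)} = - 11 s$ ($D{\left(s \right)} = - 11 \left(s + 0\right) = - 11 s$)
$108 \left(\left(7 - 2\right) 0 + D{\left(-2 \right)}\right) = 108 \left(\left(7 - 2\right) 0 - -22\right) = 108 \left(5 \cdot 0 + 22\right) = 108 \left(0 + 22\right) = 108 \cdot 22 = 2376$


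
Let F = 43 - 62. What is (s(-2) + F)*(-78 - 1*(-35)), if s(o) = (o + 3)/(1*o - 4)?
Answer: 4945/6 ≈ 824.17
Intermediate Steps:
F = -19
s(o) = (3 + o)/(-4 + o) (s(o) = (3 + o)/(o - 4) = (3 + o)/(-4 + o))
(s(-2) + F)*(-78 - 1*(-35)) = ((3 - 2)/(-4 - 2) - 19)*(-78 - 1*(-35)) = (1/(-6) - 19)*(-78 + 35) = (-⅙*1 - 19)*(-43) = (-⅙ - 19)*(-43) = -115/6*(-43) = 4945/6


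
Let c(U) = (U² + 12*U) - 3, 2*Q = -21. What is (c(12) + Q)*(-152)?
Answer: -41724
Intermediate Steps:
Q = -21/2 (Q = (½)*(-21) = -21/2 ≈ -10.500)
c(U) = -3 + U² + 12*U
(c(12) + Q)*(-152) = ((-3 + 12² + 12*12) - 21/2)*(-152) = ((-3 + 144 + 144) - 21/2)*(-152) = (285 - 21/2)*(-152) = (549/2)*(-152) = -41724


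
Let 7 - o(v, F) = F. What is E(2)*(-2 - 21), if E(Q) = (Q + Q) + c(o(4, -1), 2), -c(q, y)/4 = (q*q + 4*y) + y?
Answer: 6716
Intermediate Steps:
o(v, F) = 7 - F
c(q, y) = -20*y - 4*q² (c(q, y) = -4*((q*q + 4*y) + y) = -4*((q² + 4*y) + y) = -4*(q² + 5*y) = -20*y - 4*q²)
E(Q) = -296 + 2*Q (E(Q) = (Q + Q) + (-20*2 - 4*(7 - 1*(-1))²) = 2*Q + (-40 - 4*(7 + 1)²) = 2*Q + (-40 - 4*8²) = 2*Q + (-40 - 4*64) = 2*Q + (-40 - 256) = 2*Q - 296 = -296 + 2*Q)
E(2)*(-2 - 21) = (-296 + 2*2)*(-2 - 21) = (-296 + 4)*(-23) = -292*(-23) = 6716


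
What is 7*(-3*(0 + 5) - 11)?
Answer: -182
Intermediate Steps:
7*(-3*(0 + 5) - 11) = 7*(-3*5 - 11) = 7*(-15 - 11) = 7*(-26) = -182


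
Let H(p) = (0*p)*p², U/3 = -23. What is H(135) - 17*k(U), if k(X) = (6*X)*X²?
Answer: 33507918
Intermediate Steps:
U = -69 (U = 3*(-23) = -69)
k(X) = 6*X³
H(p) = 0 (H(p) = 0*p² = 0)
H(135) - 17*k(U) = 0 - 102*(-69)³ = 0 - 102*(-328509) = 0 - 17*(-1971054) = 0 + 33507918 = 33507918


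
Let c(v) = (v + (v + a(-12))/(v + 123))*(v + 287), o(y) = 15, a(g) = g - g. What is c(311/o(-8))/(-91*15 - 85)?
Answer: -389579437/87924375 ≈ -4.4308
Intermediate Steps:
a(g) = 0
c(v) = (287 + v)*(v + v/(123 + v)) (c(v) = (v + (v + 0)/(v + 123))*(v + 287) = (v + v/(123 + v))*(287 + v) = (287 + v)*(v + v/(123 + v)))
c(311/o(-8))/(-91*15 - 85) = ((311/15)*(35588 + (311/15)² + 411*(311/15))/(123 + 311/15))/(-91*15 - 85) = ((311*(1/15))*(35588 + (311*(1/15))² + 411*(311*(1/15)))/(123 + 311*(1/15)))/(-1365 - 85) = (311*(35588 + (311/15)² + 411*(311/15))/(15*(123 + 311/15)))/(-1450) = (311*(35588 + 96721/225 + 42607/5)/(15*(2156/15)))*(-1/1450) = ((311/15)*(15/2156)*(10021336/225))*(-1/1450) = (779158874/121275)*(-1/1450) = -389579437/87924375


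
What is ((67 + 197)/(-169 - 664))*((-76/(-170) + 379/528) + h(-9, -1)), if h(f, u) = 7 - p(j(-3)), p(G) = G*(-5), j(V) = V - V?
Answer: -366439/141610 ≈ -2.5877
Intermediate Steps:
j(V) = 0
p(G) = -5*G
h(f, u) = 7 (h(f, u) = 7 - (-5)*0 = 7 - 1*0 = 7 + 0 = 7)
((67 + 197)/(-169 - 664))*((-76/(-170) + 379/528) + h(-9, -1)) = ((67 + 197)/(-169 - 664))*((-76/(-170) + 379/528) + 7) = (264/(-833))*((-76*(-1/170) + 379*(1/528)) + 7) = (264*(-1/833))*((38/85 + 379/528) + 7) = -264*(52279/44880 + 7)/833 = -264/833*366439/44880 = -366439/141610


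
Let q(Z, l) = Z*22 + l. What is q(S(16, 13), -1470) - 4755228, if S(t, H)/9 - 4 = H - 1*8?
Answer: -4754916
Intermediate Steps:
S(t, H) = -36 + 9*H (S(t, H) = 36 + 9*(H - 1*8) = 36 + 9*(H - 8) = 36 + 9*(-8 + H) = 36 + (-72 + 9*H) = -36 + 9*H)
q(Z, l) = l + 22*Z (q(Z, l) = 22*Z + l = l + 22*Z)
q(S(16, 13), -1470) - 4755228 = (-1470 + 22*(-36 + 9*13)) - 4755228 = (-1470 + 22*(-36 + 117)) - 4755228 = (-1470 + 22*81) - 4755228 = (-1470 + 1782) - 4755228 = 312 - 4755228 = -4754916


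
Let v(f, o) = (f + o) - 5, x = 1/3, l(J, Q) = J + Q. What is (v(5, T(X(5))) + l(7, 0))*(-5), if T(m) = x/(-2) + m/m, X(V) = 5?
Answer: -235/6 ≈ -39.167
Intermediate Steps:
x = ⅓ (x = 1*(⅓) = ⅓ ≈ 0.33333)
T(m) = ⅚ (T(m) = (⅓)/(-2) + m/m = (⅓)*(-½) + 1 = -⅙ + 1 = ⅚)
v(f, o) = -5 + f + o
(v(5, T(X(5))) + l(7, 0))*(-5) = ((-5 + 5 + ⅚) + (7 + 0))*(-5) = (⅚ + 7)*(-5) = (47/6)*(-5) = -235/6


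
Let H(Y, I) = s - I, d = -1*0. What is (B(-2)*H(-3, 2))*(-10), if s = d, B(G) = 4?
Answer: 80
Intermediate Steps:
d = 0
s = 0
H(Y, I) = -I (H(Y, I) = 0 - I = -I)
(B(-2)*H(-3, 2))*(-10) = (4*(-1*2))*(-10) = (4*(-2))*(-10) = -8*(-10) = 80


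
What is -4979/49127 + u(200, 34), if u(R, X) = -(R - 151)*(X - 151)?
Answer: 21664624/3779 ≈ 5732.9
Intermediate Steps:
u(R, X) = -(-151 + R)*(-151 + X)
-4979/49127 + u(200, 34) = -4979/49127 + (-22801 + 151*200 + 151*34 - 1*200*34) = -4979*1/49127 + (-22801 + 30200 + 5134 - 6800) = -383/3779 + 5733 = 21664624/3779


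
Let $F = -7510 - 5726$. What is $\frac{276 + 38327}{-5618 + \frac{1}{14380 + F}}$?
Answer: $- \frac{44161832}{6426991} \approx -6.8713$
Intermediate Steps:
$F = -13236$ ($F = -7510 - 5726 = -13236$)
$\frac{276 + 38327}{-5618 + \frac{1}{14380 + F}} = \frac{276 + 38327}{-5618 + \frac{1}{14380 - 13236}} = \frac{38603}{-5618 + \frac{1}{1144}} = \frac{38603}{- \frac{6426991}{1144}} = 38603 \left(- \frac{1144}{6426991}\right) = - \frac{44161832}{6426991}$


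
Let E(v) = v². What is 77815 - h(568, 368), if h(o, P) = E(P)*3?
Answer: -328457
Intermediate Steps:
h(o, P) = 3*P² (h(o, P) = P²*3 = 3*P²)
77815 - h(568, 368) = 77815 - 3*368² = 77815 - 3*135424 = 77815 - 1*406272 = 77815 - 406272 = -328457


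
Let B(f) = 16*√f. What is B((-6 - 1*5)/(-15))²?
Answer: 2816/15 ≈ 187.73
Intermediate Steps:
B((-6 - 1*5)/(-15))² = (16*√((-6 - 1*5)/(-15)))² = (16*√((-6 - 5)*(-1/15)))² = (16*√(-11*(-1/15)))² = (16*√(11/15))² = (16*(√165/15))² = (16*√165/15)² = 2816/15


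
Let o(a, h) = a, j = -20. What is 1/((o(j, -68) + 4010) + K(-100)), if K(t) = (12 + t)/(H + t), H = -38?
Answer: 69/275354 ≈ 0.00025059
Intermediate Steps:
K(t) = (12 + t)/(-38 + t)
1/((o(j, -68) + 4010) + K(-100)) = 1/((-20 + 4010) + (12 - 100)/(-38 - 100)) = 1/(3990 - 88/(-138)) = 1/(3990 - 1/138*(-88)) = 1/(3990 + 44/69) = 1/(275354/69) = 69/275354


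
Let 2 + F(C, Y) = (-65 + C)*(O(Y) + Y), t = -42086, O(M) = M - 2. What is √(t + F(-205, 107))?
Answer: 32*I*√97 ≈ 315.16*I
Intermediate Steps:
O(M) = -2 + M
F(C, Y) = -2 + (-65 + C)*(-2 + 2*Y) (F(C, Y) = -2 + (-65 + C)*((-2 + Y) + Y) = -2 + (-65 + C)*(-2 + 2*Y))
√(t + F(-205, 107)) = √(-42086 + (128 - 130*107 - 2*(-205) + 2*(-205)*107)) = √(-42086 + (128 - 13910 + 410 - 43870)) = √(-42086 - 57242) = √(-99328) = 32*I*√97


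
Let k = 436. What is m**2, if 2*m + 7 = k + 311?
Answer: 136900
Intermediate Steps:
m = 370 (m = -7/2 + (436 + 311)/2 = -7/2 + (1/2)*747 = -7/2 + 747/2 = 370)
m**2 = 370**2 = 136900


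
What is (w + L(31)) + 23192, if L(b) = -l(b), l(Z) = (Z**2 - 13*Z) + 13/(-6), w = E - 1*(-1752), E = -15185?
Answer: 55219/6 ≈ 9203.2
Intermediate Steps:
w = -13433 (w = -15185 - 1*(-1752) = -15185 + 1752 = -13433)
l(Z) = -13/6 + Z**2 - 13*Z (l(Z) = (Z**2 - 13*Z) + 13*(-1/6) = (Z**2 - 13*Z) - 13/6 = -13/6 + Z**2 - 13*Z)
L(b) = 13/6 - b**2 + 13*b (L(b) = -(-13/6 + b**2 - 13*b) = 13/6 - b**2 + 13*b)
(w + L(31)) + 23192 = (-13433 + (13/6 - 1*31**2 + 13*31)) + 23192 = (-13433 + (13/6 - 1*961 + 403)) + 23192 = (-13433 + (13/6 - 961 + 403)) + 23192 = (-13433 - 3335/6) + 23192 = -83933/6 + 23192 = 55219/6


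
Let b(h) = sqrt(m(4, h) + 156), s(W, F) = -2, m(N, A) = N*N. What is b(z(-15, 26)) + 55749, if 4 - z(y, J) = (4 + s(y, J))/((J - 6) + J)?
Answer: 55749 + 2*sqrt(43) ≈ 55762.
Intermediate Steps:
m(N, A) = N**2
z(y, J) = 4 - 2/(-6 + 2*J) (z(y, J) = 4 - (4 - 2)/((J - 6) + J) = 4 - 2/((-6 + J) + J) = 4 - 2/(-6 + 2*J))
b(h) = 2*sqrt(43) (b(h) = sqrt(4**2 + 156) = sqrt(16 + 156) = sqrt(172) = 2*sqrt(43))
b(z(-15, 26)) + 55749 = 2*sqrt(43) + 55749 = 55749 + 2*sqrt(43)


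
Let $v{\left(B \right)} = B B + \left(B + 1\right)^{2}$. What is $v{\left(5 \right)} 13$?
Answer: $793$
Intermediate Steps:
$v{\left(B \right)} = B^{2} + \left(1 + B\right)^{2}$
$v{\left(5 \right)} 13 = \left(5^{2} + \left(1 + 5\right)^{2}\right) 13 = \left(25 + 6^{2}\right) 13 = \left(25 + 36\right) 13 = 61 \cdot 13 = 793$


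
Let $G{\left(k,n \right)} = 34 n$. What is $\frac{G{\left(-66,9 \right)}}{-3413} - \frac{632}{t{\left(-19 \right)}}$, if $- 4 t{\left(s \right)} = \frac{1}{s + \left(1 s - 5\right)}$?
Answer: $- \frac{371007058}{3413} \approx -1.087 \cdot 10^{5}$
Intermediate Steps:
$t{\left(s \right)} = - \frac{1}{4 \left(-5 + 2 s\right)}$ ($t{\left(s \right)} = - \frac{1}{4 \left(s + \left(1 s - 5\right)\right)} = - \frac{1}{4 \left(s + \left(s - 5\right)\right)} = - \frac{1}{4 \left(s + \left(-5 + s\right)\right)} = - \frac{1}{4 \left(-5 + 2 s\right)}$)
$\frac{G{\left(-66,9 \right)}}{-3413} - \frac{632}{t{\left(-19 \right)}} = \frac{34 \cdot 9}{-3413} - \frac{632}{\left(-1\right) \frac{1}{-20 + 8 \left(-19\right)}} = 306 \left(- \frac{1}{3413}\right) - \frac{632}{\left(-1\right) \frac{1}{-20 - 152}} = - \frac{306}{3413} - \frac{632}{\left(-1\right) \frac{1}{-172}} = - \frac{306}{3413} - \frac{632}{\left(-1\right) \left(- \frac{1}{172}\right)} = - \frac{306}{3413} - 632 \frac{1}{\frac{1}{172}} = - \frac{306}{3413} - 108704 = - \frac{371007058}{3413}$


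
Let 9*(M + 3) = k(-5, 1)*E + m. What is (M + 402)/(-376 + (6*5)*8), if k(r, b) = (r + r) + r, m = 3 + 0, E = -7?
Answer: -411/136 ≈ -3.0221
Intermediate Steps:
m = 3
k(r, b) = 3*r (k(r, b) = 2*r + r = 3*r)
M = 9 (M = -3 + ((3*(-5))*(-7) + 3)/9 = -3 + (-15*(-7) + 3)/9 = -3 + (105 + 3)/9 = -3 + (1/9)*108 = -3 + 12 = 9)
(M + 402)/(-376 + (6*5)*8) = (9 + 402)/(-376 + (6*5)*8) = 411/(-376 + 30*8) = 411/(-376 + 240) = 411/(-136) = 411*(-1/136) = -411/136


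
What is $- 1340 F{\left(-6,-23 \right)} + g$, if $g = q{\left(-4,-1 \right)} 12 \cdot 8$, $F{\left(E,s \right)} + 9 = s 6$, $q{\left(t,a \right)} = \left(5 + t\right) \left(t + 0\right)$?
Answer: $196596$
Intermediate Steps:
$q{\left(t,a \right)} = t \left(5 + t\right)$ ($q{\left(t,a \right)} = \left(5 + t\right) t = t \left(5 + t\right)$)
$F{\left(E,s \right)} = -9 + 6 s$ ($F{\left(E,s \right)} = -9 + s 6 = -9 + 6 s$)
$g = -384$ ($g = - 4 \left(5 - 4\right) 12 \cdot 8 = \left(-4\right) 1 \cdot 12 \cdot 8 = \left(-4\right) 12 \cdot 8 = \left(-48\right) 8 = -384$)
$- 1340 F{\left(-6,-23 \right)} + g = - 1340 \left(-9 + 6 \left(-23\right)\right) - 384 = - 1340 \left(-9 - 138\right) - 384 = \left(-1340\right) \left(-147\right) - 384 = 196980 - 384 = 196596$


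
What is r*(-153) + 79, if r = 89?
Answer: -13538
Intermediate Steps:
r*(-153) + 79 = 89*(-153) + 79 = -13617 + 79 = -13538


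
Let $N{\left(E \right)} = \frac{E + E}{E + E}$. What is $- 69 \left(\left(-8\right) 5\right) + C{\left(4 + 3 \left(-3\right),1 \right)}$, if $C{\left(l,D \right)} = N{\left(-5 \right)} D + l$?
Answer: $2756$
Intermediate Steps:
$N{\left(E \right)} = 1$ ($N{\left(E \right)} = \frac{2 E}{2 E} = 2 E \frac{1}{2 E} = 1$)
$C{\left(l,D \right)} = D + l$ ($C{\left(l,D \right)} = 1 D + l = D + l$)
$- 69 \left(\left(-8\right) 5\right) + C{\left(4 + 3 \left(-3\right),1 \right)} = - 69 \left(\left(-8\right) 5\right) + \left(1 + \left(4 + 3 \left(-3\right)\right)\right) = \left(-69\right) \left(-40\right) + \left(1 + \left(4 - 9\right)\right) = 2760 + \left(1 - 5\right) = 2760 - 4 = 2756$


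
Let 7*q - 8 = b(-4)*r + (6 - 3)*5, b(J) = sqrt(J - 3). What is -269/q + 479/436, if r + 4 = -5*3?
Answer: (-809971*I + 9101*sqrt(7))/(436*(19*sqrt(7) + 23*I)) ≈ -13.073 - 30.974*I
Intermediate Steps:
b(J) = sqrt(-3 + J)
r = -19 (r = -4 - 5*3 = -4 - 15 = -19)
q = 23/7 - 19*I*sqrt(7)/7 (q = 8/7 + (sqrt(-3 - 4)*(-19) + (6 - 3)*5)/7 = 8/7 + (sqrt(-7)*(-19) + 3*5)/7 = 8/7 + ((I*sqrt(7))*(-19) + 15)/7 = 8/7 + (-19*I*sqrt(7) + 15)/7 = 8/7 + (15 - 19*I*sqrt(7))/7 = 8/7 + (15/7 - 19*I*sqrt(7)/7) = 23/7 - 19*I*sqrt(7)/7 ≈ 3.2857 - 7.1813*I)
-269/q + 479/436 = -269/(23/7 - 19*I*sqrt(7)/7) + 479/436 = 479/436 - 269/(23/7 - 19*I*sqrt(7)/7)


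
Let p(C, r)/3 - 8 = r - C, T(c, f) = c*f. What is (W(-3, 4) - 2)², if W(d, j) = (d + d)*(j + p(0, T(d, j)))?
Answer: 2116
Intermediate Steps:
p(C, r) = 24 - 3*C + 3*r (p(C, r) = 24 + 3*(r - C) = 24 + (-3*C + 3*r) = 24 - 3*C + 3*r)
W(d, j) = 2*d*(24 + j + 3*d*j) (W(d, j) = (d + d)*(j + (24 - 3*0 + 3*(d*j))) = (2*d)*(j + (24 + 0 + 3*d*j)) = (2*d)*(j + (24 + 3*d*j)) = (2*d)*(24 + j + 3*d*j) = 2*d*(24 + j + 3*d*j))
(W(-3, 4) - 2)² = (2*(-3)*(24 + 4 + 3*(-3)*4) - 2)² = (2*(-3)*(24 + 4 - 36) - 2)² = (2*(-3)*(-8) - 2)² = (48 - 2)² = 46² = 2116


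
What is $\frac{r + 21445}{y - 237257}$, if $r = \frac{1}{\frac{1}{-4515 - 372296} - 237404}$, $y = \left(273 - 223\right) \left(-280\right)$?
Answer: $- \frac{1918393326365214}{22476556404626765} \approx -0.085351$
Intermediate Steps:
$y = -14000$ ($y = 50 \left(-280\right) = -14000$)
$r = - \frac{376811}{89456438645}$ ($r = \frac{1}{\frac{1}{-376811} - 237404} = \frac{1}{- \frac{1}{376811} - 237404} = \frac{1}{- \frac{89456438645}{376811}} = - \frac{376811}{89456438645} \approx -4.2122 \cdot 10^{-6}$)
$\frac{r + 21445}{y - 237257} = \frac{- \frac{376811}{89456438645} + 21445}{-14000 - 237257} = \frac{1918393326365214}{89456438645 \left(-251257\right)} = \frac{1918393326365214}{89456438645} \left(- \frac{1}{251257}\right) = - \frac{1918393326365214}{22476556404626765}$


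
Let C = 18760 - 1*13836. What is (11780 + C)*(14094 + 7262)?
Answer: 356730624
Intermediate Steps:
C = 4924 (C = 18760 - 13836 = 4924)
(11780 + C)*(14094 + 7262) = (11780 + 4924)*(14094 + 7262) = 16704*21356 = 356730624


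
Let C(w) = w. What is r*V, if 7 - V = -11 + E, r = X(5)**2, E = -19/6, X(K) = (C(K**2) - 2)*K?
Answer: 1679575/6 ≈ 2.7993e+5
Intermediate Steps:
X(K) = K*(-2 + K**2) (X(K) = (K**2 - 2)*K = (-2 + K**2)*K = K*(-2 + K**2))
E = -19/6 (E = -19*1/6 = -19/6 ≈ -3.1667)
r = 13225 (r = (5*(-2 + 5**2))**2 = (5*(-2 + 25))**2 = (5*23)**2 = 115**2 = 13225)
V = 127/6 (V = 7 - (-11 - 19/6) = 7 - 1*(-85/6) = 7 + 85/6 = 127/6 ≈ 21.167)
r*V = 13225*(127/6) = 1679575/6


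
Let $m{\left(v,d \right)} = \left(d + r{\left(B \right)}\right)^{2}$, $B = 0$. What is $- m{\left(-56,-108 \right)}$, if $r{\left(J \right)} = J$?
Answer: $-11664$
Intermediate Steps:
$m{\left(v,d \right)} = d^{2}$ ($m{\left(v,d \right)} = \left(d + 0\right)^{2} = d^{2}$)
$- m{\left(-56,-108 \right)} = - \left(-108\right)^{2} = \left(-1\right) 11664 = -11664$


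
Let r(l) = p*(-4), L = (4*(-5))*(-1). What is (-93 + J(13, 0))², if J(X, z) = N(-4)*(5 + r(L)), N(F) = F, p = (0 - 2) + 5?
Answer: 4225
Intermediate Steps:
L = 20 (L = -20*(-1) = 20)
p = 3 (p = -2 + 5 = 3)
r(l) = -12 (r(l) = 3*(-4) = -12)
J(X, z) = 28 (J(X, z) = -4*(5 - 12) = -4*(-7) = 28)
(-93 + J(13, 0))² = (-93 + 28)² = (-65)² = 4225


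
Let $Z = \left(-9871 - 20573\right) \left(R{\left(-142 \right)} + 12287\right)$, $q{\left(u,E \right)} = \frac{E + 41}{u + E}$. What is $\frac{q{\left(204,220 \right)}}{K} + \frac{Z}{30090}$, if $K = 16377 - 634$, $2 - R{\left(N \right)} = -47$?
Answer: $- \frac{7081514726487}{567377720} \approx -12481.0$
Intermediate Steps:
$R{\left(N \right)} = 49$ ($R{\left(N \right)} = 2 - -47 = 2 + 47 = 49$)
$K = 15743$
$q{\left(u,E \right)} = \frac{41 + E}{E + u}$
$Z = -375557184$ ($Z = \left(-9871 - 20573\right) \left(49 + 12287\right) = \left(-30444\right) 12336 = -375557184$)
$\frac{q{\left(204,220 \right)}}{K} + \frac{Z}{30090} = \frac{\frac{1}{220 + 204} \left(41 + 220\right)}{15743} - \frac{375557184}{30090} = \frac{1}{424} \cdot 261 \cdot \frac{1}{15743} - \frac{1060896}{85} = \frac{261}{424} \cdot \frac{1}{15743} - \frac{1060896}{85} = \frac{261}{6675032} - \frac{1060896}{85} = - \frac{7081514726487}{567377720}$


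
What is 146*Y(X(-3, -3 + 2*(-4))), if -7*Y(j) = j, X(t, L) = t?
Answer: 438/7 ≈ 62.571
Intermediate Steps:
Y(j) = -j/7
146*Y(X(-3, -3 + 2*(-4))) = 146*(-⅐*(-3)) = 146*(3/7) = 438/7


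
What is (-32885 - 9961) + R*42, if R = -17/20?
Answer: -428817/10 ≈ -42882.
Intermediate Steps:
R = -17/20 (R = -17*1/20 = -17/20 ≈ -0.85000)
(-32885 - 9961) + R*42 = (-32885 - 9961) - 17/20*42 = -42846 - 357/10 = -428817/10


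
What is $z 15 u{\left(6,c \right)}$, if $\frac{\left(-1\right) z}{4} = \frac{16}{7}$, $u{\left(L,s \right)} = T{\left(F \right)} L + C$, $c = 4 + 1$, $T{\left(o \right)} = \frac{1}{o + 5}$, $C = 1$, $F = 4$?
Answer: $- \frac{1600}{7} \approx -228.57$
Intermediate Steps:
$T{\left(o \right)} = \frac{1}{5 + o}$
$c = 5$
$u{\left(L,s \right)} = 1 + \frac{L}{9}$ ($u{\left(L,s \right)} = \frac{L}{5 + 4} + 1 = \frac{L}{9} + 1 = 1 + \frac{L}{9}$)
$z = - \frac{64}{7}$ ($z = - 4 \cdot \frac{16}{7} = - 4 \cdot 16 \cdot \frac{1}{7} = \left(-4\right) \frac{16}{7} = - \frac{64}{7} \approx -9.1429$)
$z 15 u{\left(6,c \right)} = \left(- \frac{64}{7}\right) 15 \left(1 + \frac{1}{9} \cdot 6\right) = - \frac{960 \left(1 + \frac{2}{3}\right)}{7} = \left(- \frac{960}{7}\right) \frac{5}{3} = - \frac{1600}{7}$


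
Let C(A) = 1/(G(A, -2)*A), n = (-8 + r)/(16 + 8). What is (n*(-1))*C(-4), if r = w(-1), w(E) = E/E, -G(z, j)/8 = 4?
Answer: 7/3072 ≈ 0.0022786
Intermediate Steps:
G(z, j) = -32 (G(z, j) = -8*4 = -32)
w(E) = 1
r = 1
n = -7/24 (n = (-8 + 1)/(16 + 8) = -7/24 ≈ -0.29167)
C(A) = -1/(32*A) (C(A) = 1/((-32)*A) = -1/(32*A))
(n*(-1))*C(-4) = (-7/24*(-1))*(-1/32/(-4)) = 7*(-1/32*(-1/4))/24 = (7/24)*(1/128) = 7/3072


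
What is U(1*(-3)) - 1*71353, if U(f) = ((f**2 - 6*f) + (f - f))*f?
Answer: -71434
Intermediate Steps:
U(f) = f*(f**2 - 6*f) (U(f) = ((f**2 - 6*f) + 0)*f = (f**2 - 6*f)*f = f*(f**2 - 6*f))
U(1*(-3)) - 1*71353 = (1*(-3))**2*(-6 + 1*(-3)) - 1*71353 = (-3)**2*(-6 - 3) - 71353 = 9*(-9) - 71353 = -81 - 71353 = -71434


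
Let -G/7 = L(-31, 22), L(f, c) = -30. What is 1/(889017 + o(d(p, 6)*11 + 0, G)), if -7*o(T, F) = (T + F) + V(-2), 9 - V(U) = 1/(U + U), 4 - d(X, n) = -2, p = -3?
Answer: 4/3555905 ≈ 1.1249e-6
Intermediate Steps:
d(X, n) = 6 (d(X, n) = 4 - 1*(-2) = 4 + 2 = 6)
G = 210 (G = -7*(-30) = 210)
V(U) = 9 - 1/(2*U) (V(U) = 9 - 1/(U + U) = 9 - 1/(2*U))
o(T, F) = -37/28 - F/7 - T/7 (o(T, F) = -((T + F) + (9 - ½/(-2)))/7 = -((F + T) + (9 - ½*(-½)))/7 = -((F + T) + (9 + ¼))/7 = -((F + T) + 37/4)/7 = -(37/4 + F + T)/7 = -37/28 - F/7 - T/7)
1/(889017 + o(d(p, 6)*11 + 0, G)) = 1/(889017 + (-37/28 - ⅐*210 - (6*11 + 0)/7)) = 1/(889017 + (-37/28 - 30 - (66 + 0)/7)) = 1/(889017 + (-37/28 - 30 - ⅐*66)) = 1/(889017 + (-37/28 - 30 - 66/7)) = 1/(889017 - 163/4) = 1/(3555905/4) = 4/3555905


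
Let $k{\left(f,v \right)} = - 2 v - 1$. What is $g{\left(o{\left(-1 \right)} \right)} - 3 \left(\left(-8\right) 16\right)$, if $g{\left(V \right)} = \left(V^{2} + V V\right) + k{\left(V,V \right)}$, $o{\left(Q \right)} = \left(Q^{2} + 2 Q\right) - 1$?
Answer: $395$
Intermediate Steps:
$o{\left(Q \right)} = -1 + Q^{2} + 2 Q$
$k{\left(f,v \right)} = -1 - 2 v$
$g{\left(V \right)} = -1 - 2 V + 2 V^{2}$ ($g{\left(V \right)} = \left(V^{2} + V V\right) - \left(1 + 2 V\right) = \left(V^{2} + V^{2}\right) - \left(1 + 2 V\right) = 2 V^{2} - \left(1 + 2 V\right) = -1 - 2 V + 2 V^{2}$)
$g{\left(o{\left(-1 \right)} \right)} - 3 \left(\left(-8\right) 16\right) = \left(-1 - 2 \left(-1 + \left(-1\right)^{2} + 2 \left(-1\right)\right) + 2 \left(-1 + \left(-1\right)^{2} + 2 \left(-1\right)\right)^{2}\right) - 3 \left(\left(-8\right) 16\right) = \left(-1 - 2 \left(-1 + 1 - 2\right) + 2 \left(-1 + 1 - 2\right)^{2}\right) - -384 = \left(-1 - -4 + 2 \left(-2\right)^{2}\right) + 384 = \left(-1 + 4 + 2 \cdot 4\right) + 384 = \left(-1 + 4 + 8\right) + 384 = 11 + 384 = 395$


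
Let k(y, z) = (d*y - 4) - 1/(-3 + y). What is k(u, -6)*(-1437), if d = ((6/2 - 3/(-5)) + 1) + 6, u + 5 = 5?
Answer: 5269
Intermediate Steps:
u = 0 (u = -5 + 5 = 0)
d = 53/5 (d = ((6*(½) - 3*(-⅕)) + 1) + 6 = ((3 + ⅗) + 1) + 6 = (18/5 + 1) + 6 = 23/5 + 6 = 53/5 ≈ 10.600)
k(y, z) = -4 - 1/(-3 + y) + 53*y/5 (k(y, z) = (53*y/5 - 4) - 1/(-3 + y) = (-4 + 53*y/5) - 1/(-3 + y) = -4 - 1/(-3 + y) + 53*y/5)
k(u, -6)*(-1437) = ((55 - 179*0 + 53*0²)/(5*(-3 + 0)))*(-1437) = ((⅕)*(55 + 0 + 53*0)/(-3))*(-1437) = ((⅕)*(-⅓)*(55 + 0 + 0))*(-1437) = ((⅕)*(-⅓)*55)*(-1437) = -11/3*(-1437) = 5269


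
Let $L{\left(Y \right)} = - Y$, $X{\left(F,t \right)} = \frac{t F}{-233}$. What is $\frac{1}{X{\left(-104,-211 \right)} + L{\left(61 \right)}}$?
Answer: $- \frac{233}{36157} \approx -0.0064441$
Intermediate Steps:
$X{\left(F,t \right)} = - \frac{F t}{233}$ ($X{\left(F,t \right)} = F t \left(- \frac{1}{233}\right) = - \frac{F t}{233}$)
$\frac{1}{X{\left(-104,-211 \right)} + L{\left(61 \right)}} = \frac{1}{\left(- \frac{1}{233}\right) \left(-104\right) \left(-211\right) - 61} = \frac{1}{- \frac{21944}{233} - 61} = \frac{1}{- \frac{36157}{233}} = - \frac{233}{36157}$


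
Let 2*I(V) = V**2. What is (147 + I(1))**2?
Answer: 87025/4 ≈ 21756.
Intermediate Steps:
I(V) = V**2/2
(147 + I(1))**2 = (147 + (1/2)*1**2)**2 = (147 + (1/2)*1)**2 = (147 + 1/2)**2 = (295/2)**2 = 87025/4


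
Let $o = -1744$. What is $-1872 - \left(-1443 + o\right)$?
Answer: $1315$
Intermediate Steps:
$-1872 - \left(-1443 + o\right) = -1872 + \left(1443 - -1744\right) = -1872 + \left(1443 + 1744\right) = -1872 + 3187 = 1315$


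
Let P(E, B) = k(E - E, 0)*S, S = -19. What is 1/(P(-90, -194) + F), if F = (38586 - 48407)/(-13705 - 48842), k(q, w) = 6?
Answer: -62547/7120537 ≈ -0.0087840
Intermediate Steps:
P(E, B) = -114 (P(E, B) = 6*(-19) = -114)
F = 9821/62547 (F = -9821/(-62547) = -9821*(-1/62547) = 9821/62547 ≈ 0.15702)
1/(P(-90, -194) + F) = 1/(-114 + 9821/62547) = 1/(-7120537/62547) = -62547/7120537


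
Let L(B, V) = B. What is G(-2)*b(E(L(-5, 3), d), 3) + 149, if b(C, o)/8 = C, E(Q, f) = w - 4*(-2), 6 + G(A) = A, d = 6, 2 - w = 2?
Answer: -363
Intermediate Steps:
w = 0 (w = 2 - 1*2 = 2 - 2 = 0)
G(A) = -6 + A
E(Q, f) = 8 (E(Q, f) = 0 - 4*(-2) = 0 + 8 = 8)
b(C, o) = 8*C
G(-2)*b(E(L(-5, 3), d), 3) + 149 = (-6 - 2)*(8*8) + 149 = -8*64 + 149 = -512 + 149 = -363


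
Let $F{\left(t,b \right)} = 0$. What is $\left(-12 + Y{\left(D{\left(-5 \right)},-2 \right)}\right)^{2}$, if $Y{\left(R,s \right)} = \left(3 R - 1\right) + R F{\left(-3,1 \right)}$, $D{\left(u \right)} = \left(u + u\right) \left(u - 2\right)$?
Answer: $38809$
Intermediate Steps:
$D{\left(u \right)} = 2 u \left(-2 + u\right)$
$Y{\left(R,s \right)} = -1 + 3 R$ ($Y{\left(R,s \right)} = \left(3 R - 1\right) + R 0 = \left(-1 + 3 R\right) + 0 = -1 + 3 R$)
$\left(-12 + Y{\left(D{\left(-5 \right)},-2 \right)}\right)^{2} = \left(-12 - \left(1 - 3 \cdot 2 \left(-5\right) \left(-2 - 5\right)\right)\right)^{2} = \left(-12 - \left(1 - 3 \cdot 2 \left(-5\right) \left(-7\right)\right)\right)^{2} = \left(-12 + \left(-1 + 3 \cdot 70\right)\right)^{2} = \left(-12 + \left(-1 + 210\right)\right)^{2} = \left(-12 + 209\right)^{2} = 197^{2} = 38809$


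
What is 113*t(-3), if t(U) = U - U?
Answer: 0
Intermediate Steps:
t(U) = 0
113*t(-3) = 113*0 = 0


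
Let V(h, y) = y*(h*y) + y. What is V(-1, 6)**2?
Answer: 900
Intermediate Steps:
V(h, y) = y + h*y**2 (V(h, y) = h*y**2 + y = y + h*y**2)
V(-1, 6)**2 = (6*(1 - 1*6))**2 = (6*(1 - 6))**2 = (6*(-5))**2 = (-30)**2 = 900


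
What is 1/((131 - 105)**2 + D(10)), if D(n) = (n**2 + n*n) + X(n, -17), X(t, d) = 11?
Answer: 1/887 ≈ 0.0011274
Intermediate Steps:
D(n) = 11 + 2*n**2 (D(n) = (n**2 + n*n) + 11 = (n**2 + n**2) + 11 = 2*n**2 + 11 = 11 + 2*n**2)
1/((131 - 105)**2 + D(10)) = 1/((131 - 105)**2 + (11 + 2*10**2)) = 1/(26**2 + (11 + 2*100)) = 1/(676 + (11 + 200)) = 1/(676 + 211) = 1/887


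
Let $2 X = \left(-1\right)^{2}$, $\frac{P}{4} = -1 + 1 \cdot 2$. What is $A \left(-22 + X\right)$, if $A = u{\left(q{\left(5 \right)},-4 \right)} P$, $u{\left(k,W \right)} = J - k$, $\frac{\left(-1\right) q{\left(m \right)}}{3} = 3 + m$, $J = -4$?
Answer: $-1720$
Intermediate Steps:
$q{\left(m \right)} = -9 - 3 m$ ($q{\left(m \right)} = - 3 \left(3 + m\right) = -9 - 3 m$)
$P = 4$ ($P = 4 \left(-1 + 1 \cdot 2\right) = 4 \left(-1 + 2\right) = 4 \cdot 1 = 4$)
$X = \frac{1}{2}$ ($X = \frac{\left(-1\right)^{2}}{2} = \frac{1}{2} \cdot 1 = \frac{1}{2} \approx 0.5$)
$u{\left(k,W \right)} = -4 - k$
$A = 80$ ($A = \left(-4 - \left(-9 - 15\right)\right) 4 = \left(-4 - -24\right) 4 = \left(-4 + 24\right) 4 = 20 \cdot 4 = 80$)
$A \left(-22 + X\right) = 80 \left(-22 + \frac{1}{2}\right) = 80 \left(- \frac{43}{2}\right) = -1720$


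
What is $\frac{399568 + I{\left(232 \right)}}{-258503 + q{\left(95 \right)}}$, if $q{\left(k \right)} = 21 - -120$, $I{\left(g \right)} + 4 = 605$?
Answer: $- \frac{400169}{258362} \approx -1.5489$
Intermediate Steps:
$I{\left(g \right)} = 601$ ($I{\left(g \right)} = -4 + 605 = 601$)
$q{\left(k \right)} = 141$ ($q{\left(k \right)} = 21 + 120 = 141$)
$\frac{399568 + I{\left(232 \right)}}{-258503 + q{\left(95 \right)}} = \frac{399568 + 601}{-258503 + 141} = \frac{400169}{-258362} = 400169 \left(- \frac{1}{258362}\right) = - \frac{400169}{258362}$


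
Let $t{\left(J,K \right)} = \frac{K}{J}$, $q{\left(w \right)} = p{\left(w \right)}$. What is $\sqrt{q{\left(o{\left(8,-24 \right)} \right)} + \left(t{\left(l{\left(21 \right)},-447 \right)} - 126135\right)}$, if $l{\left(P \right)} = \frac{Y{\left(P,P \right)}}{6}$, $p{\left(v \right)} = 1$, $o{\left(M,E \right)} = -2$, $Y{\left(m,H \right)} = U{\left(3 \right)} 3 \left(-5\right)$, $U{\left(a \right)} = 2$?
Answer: $\frac{i \sqrt{3151115}}{5} \approx 355.03 i$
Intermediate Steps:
$Y{\left(m,H \right)} = -30$ ($Y{\left(m,H \right)} = 2 \cdot 3 \left(-5\right) = 2 \left(-15\right) = -30$)
$q{\left(w \right)} = 1$
$l{\left(P \right)} = -5$ ($l{\left(P \right)} = - \frac{30}{6} = \left(-30\right) \frac{1}{6} = -5$)
$\sqrt{q{\left(o{\left(8,-24 \right)} \right)} + \left(t{\left(l{\left(21 \right)},-447 \right)} - 126135\right)} = \sqrt{1 - \left(126135 + \frac{447}{-5}\right)} = \sqrt{1 - \frac{630228}{5}} = \sqrt{- \frac{630223}{5}} = \frac{i \sqrt{3151115}}{5}$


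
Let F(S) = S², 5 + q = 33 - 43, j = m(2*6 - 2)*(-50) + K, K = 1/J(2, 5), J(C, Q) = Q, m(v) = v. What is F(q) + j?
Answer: -1374/5 ≈ -274.80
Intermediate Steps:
K = ⅕ (K = 1/5 = ⅕ ≈ 0.20000)
j = -2499/5 (j = (2*6 - 2)*(-50) + ⅕ = (12 - 2)*(-50) + ⅕ = 10*(-50) + ⅕ = -500 + ⅕ = -2499/5 ≈ -499.80)
q = -15 (q = -5 + (33 - 43) = -5 - 10 = -15)
F(q) + j = (-15)² - 2499/5 = 225 - 2499/5 = -1374/5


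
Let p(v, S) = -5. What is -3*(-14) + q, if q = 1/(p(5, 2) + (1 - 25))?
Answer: 1217/29 ≈ 41.966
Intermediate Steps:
q = -1/29 (q = 1/(-5 + (1 - 25)) = 1/(-5 - 24) = 1/(-29) = -1/29 ≈ -0.034483)
-3*(-14) + q = -3*(-14) - 1/29 = 42 - 1/29 = 1217/29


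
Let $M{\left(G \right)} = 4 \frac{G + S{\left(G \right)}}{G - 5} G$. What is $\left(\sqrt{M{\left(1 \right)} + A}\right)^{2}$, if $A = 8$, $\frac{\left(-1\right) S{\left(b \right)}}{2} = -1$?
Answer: $5$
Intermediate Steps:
$S{\left(b \right)} = 2$ ($S{\left(b \right)} = \left(-2\right) \left(-1\right) = 2$)
$M{\left(G \right)} = \frac{4 G \left(2 + G\right)}{-5 + G}$ ($M{\left(G \right)} = 4 \frac{G + 2}{G - 5} G = 4 \frac{2 + G}{-5 + G} G = \frac{4 \left(2 + G\right)}{-5 + G} G = \frac{4 G \left(2 + G\right)}{-5 + G}$)
$\left(\sqrt{M{\left(1 \right)} + A}\right)^{2} = \left(\sqrt{4 \cdot 1 \frac{1}{-5 + 1} \left(2 + 1\right) + 8}\right)^{2} = \left(\sqrt{4 \cdot 1 \frac{1}{-4} \cdot 3 + 8}\right)^{2} = \left(\sqrt{4 \cdot 1 \left(- \frac{1}{4}\right) 3 + 8}\right)^{2} = \left(\sqrt{-3 + 8}\right)^{2} = \left(\sqrt{5}\right)^{2} = 5$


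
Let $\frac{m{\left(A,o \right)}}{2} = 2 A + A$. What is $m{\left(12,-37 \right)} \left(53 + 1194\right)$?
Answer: $89784$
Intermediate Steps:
$m{\left(A,o \right)} = 6 A$ ($m{\left(A,o \right)} = 2 \left(2 A + A\right) = 2 \cdot 3 A = 6 A$)
$m{\left(12,-37 \right)} \left(53 + 1194\right) = 6 \cdot 12 \left(53 + 1194\right) = 72 \cdot 1247 = 89784$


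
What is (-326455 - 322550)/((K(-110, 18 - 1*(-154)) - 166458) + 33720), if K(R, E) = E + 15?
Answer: 649005/132551 ≈ 4.8963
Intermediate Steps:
K(R, E) = 15 + E
(-326455 - 322550)/((K(-110, 18 - 1*(-154)) - 166458) + 33720) = (-326455 - 322550)/(((15 + (18 - 1*(-154))) - 166458) + 33720) = -649005/(((15 + (18 + 154)) - 166458) + 33720) = -649005/(((15 + 172) - 166458) + 33720) = -649005/((187 - 166458) + 33720) = -649005/(-166271 + 33720) = -649005/(-132551) = -649005*(-1/132551) = 649005/132551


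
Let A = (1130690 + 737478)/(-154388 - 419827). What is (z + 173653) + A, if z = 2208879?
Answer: 1368083744212/574215 ≈ 2.3825e+6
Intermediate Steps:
A = -1868168/574215 (A = 1868168/(-574215) = 1868168*(-1/574215) = -1868168/574215 ≈ -3.2534)
(z + 173653) + A = (2208879 + 173653) - 1868168/574215 = 2382532 - 1868168/574215 = 1368083744212/574215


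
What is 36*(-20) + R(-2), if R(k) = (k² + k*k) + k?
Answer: -714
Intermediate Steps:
R(k) = k + 2*k² (R(k) = (k² + k²) + k = 2*k² + k = k + 2*k²)
36*(-20) + R(-2) = 36*(-20) - 2*(1 + 2*(-2)) = -720 - 2*(1 - 4) = -720 - 2*(-3) = -720 + 6 = -714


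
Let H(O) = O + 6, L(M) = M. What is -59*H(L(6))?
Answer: -708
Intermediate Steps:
H(O) = 6 + O
-59*H(L(6)) = -59*(6 + 6) = -59*12 = -708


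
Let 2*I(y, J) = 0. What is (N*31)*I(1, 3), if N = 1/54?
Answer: 0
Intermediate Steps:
N = 1/54 ≈ 0.018519
I(y, J) = 0 (I(y, J) = (½)*0 = 0)
(N*31)*I(1, 3) = ((1/54)*31)*0 = (31/54)*0 = 0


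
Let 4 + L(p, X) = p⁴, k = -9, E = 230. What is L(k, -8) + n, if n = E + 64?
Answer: 6851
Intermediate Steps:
n = 294 (n = 230 + 64 = 294)
L(p, X) = -4 + p⁴
L(k, -8) + n = (-4 + (-9)⁴) + 294 = (-4 + 6561) + 294 = 6557 + 294 = 6851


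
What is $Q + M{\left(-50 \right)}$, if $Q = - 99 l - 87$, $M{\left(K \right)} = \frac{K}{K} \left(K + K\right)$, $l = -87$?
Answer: $8426$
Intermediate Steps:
$M{\left(K \right)} = 2 K$ ($M{\left(K \right)} = 1 \cdot 2 K = 2 K$)
$Q = 8526$ ($Q = \left(-99\right) \left(-87\right) - 87 = 8613 - 87 = 8526$)
$Q + M{\left(-50 \right)} = 8526 + 2 \left(-50\right) = 8526 - 100 = 8426$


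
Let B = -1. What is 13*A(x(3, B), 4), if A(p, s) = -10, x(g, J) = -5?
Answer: -130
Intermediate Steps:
13*A(x(3, B), 4) = 13*(-10) = -130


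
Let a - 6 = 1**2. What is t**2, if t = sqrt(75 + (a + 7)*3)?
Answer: 117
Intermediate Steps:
a = 7 (a = 6 + 1**2 = 6 + 1 = 7)
t = 3*sqrt(13) (t = sqrt(75 + (7 + 7)*3) = sqrt(75 + 14*3) = sqrt(75 + 42) = sqrt(117) = 3*sqrt(13) ≈ 10.817)
t**2 = (3*sqrt(13))**2 = 117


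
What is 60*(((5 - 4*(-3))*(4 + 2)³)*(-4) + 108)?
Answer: -874800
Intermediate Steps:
60*(((5 - 4*(-3))*(4 + 2)³)*(-4) + 108) = 60*(((5 + 12)*6³)*(-4) + 108) = 60*((17*216)*(-4) + 108) = 60*(3672*(-4) + 108) = 60*(-14688 + 108) = 60*(-14580) = -874800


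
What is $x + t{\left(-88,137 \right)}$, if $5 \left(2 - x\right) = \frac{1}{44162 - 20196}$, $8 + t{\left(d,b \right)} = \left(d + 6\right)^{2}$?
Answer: $\frac{805017939}{119830} \approx 6718.0$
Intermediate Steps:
$t{\left(d,b \right)} = -8 + \left(6 + d\right)^{2}$ ($t{\left(d,b \right)} = -8 + \left(d + 6\right)^{2} = -8 + \left(6 + d\right)^{2}$)
$x = \frac{239659}{119830}$ ($x = 2 - \frac{1}{5 \left(44162 - 20196\right)} = 2 - \frac{1}{5 \cdot 23966} = 2 - \frac{1}{119830} = \frac{239659}{119830} \approx 2.0$)
$x + t{\left(-88,137 \right)} = \frac{239659}{119830} - \left(8 - \left(6 - 88\right)^{2}\right) = \frac{239659}{119830} - \left(8 - \left(-82\right)^{2}\right) = \frac{239659}{119830} + \left(-8 + 6724\right) = \frac{239659}{119830} + 6716 = \frac{805017939}{119830}$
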